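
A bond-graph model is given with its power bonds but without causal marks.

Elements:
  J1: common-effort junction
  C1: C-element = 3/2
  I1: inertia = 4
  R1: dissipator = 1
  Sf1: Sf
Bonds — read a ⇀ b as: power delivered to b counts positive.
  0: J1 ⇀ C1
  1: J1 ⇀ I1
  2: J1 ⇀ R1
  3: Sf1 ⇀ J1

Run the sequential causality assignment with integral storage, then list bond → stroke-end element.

b3 |Sf1  (source Sf1 imposes f)
b0 |J1  (C1: C, integral causality)
b1 |I1  (J1 effort already set via bond 0)
b2 |R1  (J1: bond 0 brought effort, rest push out)

bond 0 stroke→J1
bond 1 stroke→I1
bond 2 stroke→R1
bond 3 stroke→Sf1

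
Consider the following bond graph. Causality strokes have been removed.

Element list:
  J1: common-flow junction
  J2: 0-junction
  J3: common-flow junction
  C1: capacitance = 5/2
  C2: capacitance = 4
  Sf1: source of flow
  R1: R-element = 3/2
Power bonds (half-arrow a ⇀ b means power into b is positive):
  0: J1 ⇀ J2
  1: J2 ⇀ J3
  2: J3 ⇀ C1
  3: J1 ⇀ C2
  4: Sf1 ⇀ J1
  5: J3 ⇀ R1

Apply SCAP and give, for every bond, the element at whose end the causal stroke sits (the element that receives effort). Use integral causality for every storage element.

b0 →J1
b1 →J2
b2 →J3
b3 →J1
b4 →Sf1
b5 →J3

b4 stroke→Sf1  (source Sf1 imposes f)
b0 stroke→J1  (1-jn J1 has f-setter on 4)
b3 stroke→J1  (common-f at J1 fixed by 4)
b1 stroke→J2  (J2 needs exactly one e-in)
b2 stroke→J3  (common-f at J3 fixed by 1)
b5 stroke→J3  (J3 flow already set via bond 1)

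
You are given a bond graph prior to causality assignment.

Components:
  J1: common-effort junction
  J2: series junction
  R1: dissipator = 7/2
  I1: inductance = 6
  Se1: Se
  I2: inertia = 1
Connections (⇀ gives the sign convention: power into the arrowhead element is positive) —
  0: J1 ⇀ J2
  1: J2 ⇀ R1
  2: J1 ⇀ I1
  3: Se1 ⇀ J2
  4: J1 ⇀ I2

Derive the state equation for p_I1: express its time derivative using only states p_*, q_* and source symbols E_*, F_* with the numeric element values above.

dp_I1/dt = -E_Se1 - 7*p_I1/12 - 7*p_I2/2

#3 |J2  (Se1: effort source, stroke at far end)
#2 |I1  (I1 outputs flow p/I1)
#4 |I2  (I2 outputs flow p/I2)
#0 |J1  (J1: last free bond brings effort in)
#1 |J2  (common-f at J2 fixed by 0)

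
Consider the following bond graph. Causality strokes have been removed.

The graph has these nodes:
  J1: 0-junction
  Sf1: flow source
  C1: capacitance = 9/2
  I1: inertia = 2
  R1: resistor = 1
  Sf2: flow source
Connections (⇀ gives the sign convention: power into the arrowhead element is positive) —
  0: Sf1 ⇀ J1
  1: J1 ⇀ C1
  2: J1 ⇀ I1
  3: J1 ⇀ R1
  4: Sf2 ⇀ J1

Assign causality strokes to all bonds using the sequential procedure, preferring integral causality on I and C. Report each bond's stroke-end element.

b0 |Sf1  (Sf1 fixes flow; stroke at Sf1)
b4 |Sf2  (source Sf2 imposes f)
b1 |J1  (C1 integral (e out))
b2 |I1  (0-jn J1 has e-setter on 1)
b3 |R1  (0-jn J1 has e-setter on 1)

b0 stroke→Sf1
b1 stroke→J1
b2 stroke→I1
b3 stroke→R1
b4 stroke→Sf2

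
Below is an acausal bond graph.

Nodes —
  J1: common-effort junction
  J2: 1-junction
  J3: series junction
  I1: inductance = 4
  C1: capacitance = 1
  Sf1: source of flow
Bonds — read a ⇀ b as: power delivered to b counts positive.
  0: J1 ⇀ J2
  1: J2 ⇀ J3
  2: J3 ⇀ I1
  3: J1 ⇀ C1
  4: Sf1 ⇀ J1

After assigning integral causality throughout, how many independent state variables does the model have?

#4 stroke at Sf1  (Sf1 (Sf) sets flow on bond)
#2 stroke at I1  (prefer integral on I1)
#1 stroke at J3  (J3: bond 2 brought flow, rest push out)
#0 stroke at J2  (1-jn J2 has f-setter on 1)
#3 stroke at J1  (only one effort-in slot at J1)

2  (C1, I1 all integral)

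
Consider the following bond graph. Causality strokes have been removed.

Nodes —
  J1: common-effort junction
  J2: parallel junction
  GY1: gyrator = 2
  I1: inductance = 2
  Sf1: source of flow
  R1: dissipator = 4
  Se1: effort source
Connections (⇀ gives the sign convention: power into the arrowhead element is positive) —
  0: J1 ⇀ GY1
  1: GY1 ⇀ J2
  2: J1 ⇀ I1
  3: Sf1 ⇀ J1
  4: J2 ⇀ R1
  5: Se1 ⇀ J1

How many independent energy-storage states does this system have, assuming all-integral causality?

1  (I1 all integral)

β3 |Sf1  (Sf1 fixes flow; stroke at Sf1)
β5 |J1  (Se1 (Se) sets effort on bond)
β0 |GY1  (0-jn J1 has e-setter on 5)
β2 |I1  (0-jn J1 has e-setter on 5)
β1 |GY1  (GY1 both-in/both-out from 0)
β4 |J2  (J2 needs exactly one e-in)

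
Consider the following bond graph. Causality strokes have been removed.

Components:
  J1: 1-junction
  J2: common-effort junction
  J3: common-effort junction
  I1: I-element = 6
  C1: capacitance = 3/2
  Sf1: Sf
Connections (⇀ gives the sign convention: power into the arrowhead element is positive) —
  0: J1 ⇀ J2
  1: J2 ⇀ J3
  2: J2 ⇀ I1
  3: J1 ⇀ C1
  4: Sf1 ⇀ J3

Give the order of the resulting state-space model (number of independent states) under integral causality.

b4 →Sf1  (source Sf1 imposes f)
b1 →J3  (closing 0-jn rule on J3)
b2 →I1  (I1 integral (f out))
b0 →J2  (J2: last free bond brings effort in)
b3 →J1  (1-jn J1 has f-setter on 0)

2  (C1, I1 all integral)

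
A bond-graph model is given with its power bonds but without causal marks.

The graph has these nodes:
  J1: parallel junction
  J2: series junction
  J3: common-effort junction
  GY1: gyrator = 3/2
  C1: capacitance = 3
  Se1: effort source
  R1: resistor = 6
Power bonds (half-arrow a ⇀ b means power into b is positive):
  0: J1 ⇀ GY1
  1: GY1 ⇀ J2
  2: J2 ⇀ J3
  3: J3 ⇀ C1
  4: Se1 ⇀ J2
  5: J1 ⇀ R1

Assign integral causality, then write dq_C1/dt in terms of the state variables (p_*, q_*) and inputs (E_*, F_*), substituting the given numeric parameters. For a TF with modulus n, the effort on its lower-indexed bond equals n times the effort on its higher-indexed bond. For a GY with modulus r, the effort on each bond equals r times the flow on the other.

dq_C1/dt = 8*E_Se1/3 - 8*q_C1/9

bond 4 →J2  (source Se1 imposes e)
bond 3 →J3  (C1 integral (e out))
bond 2 →J2  (common-e at J3 fixed by 3)
bond 1 →GY1  (J2: last free bond brings flow in)
bond 0 →GY1  (GY GY1: same side as bond 1)
bond 5 →J1  (J1 needs exactly one e-in)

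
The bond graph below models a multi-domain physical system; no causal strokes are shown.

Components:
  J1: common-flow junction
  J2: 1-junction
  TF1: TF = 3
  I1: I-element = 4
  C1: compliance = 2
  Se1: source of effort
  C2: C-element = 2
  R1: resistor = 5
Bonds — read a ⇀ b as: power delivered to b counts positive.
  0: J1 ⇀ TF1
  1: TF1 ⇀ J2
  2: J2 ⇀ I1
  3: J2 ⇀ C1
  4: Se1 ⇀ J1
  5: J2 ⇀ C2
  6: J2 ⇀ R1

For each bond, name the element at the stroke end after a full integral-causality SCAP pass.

b0 |TF1
b1 |J2
b2 |I1
b3 |J2
b4 |J1
b5 |J2
b6 |J2

b4 stroke→J1  (source Se1 imposes e)
b0 stroke→TF1  (J1 needs exactly one f-in)
b1 stroke→J2  (TF TF1: opposite of bond 0)
b2 stroke→I1  (I1: I, integral causality)
b3 stroke→J2  (J2 flow already set via bond 2)
b5 stroke→J2  (common-f at J2 fixed by 2)
b6 stroke→J2  (J2 flow already set via bond 2)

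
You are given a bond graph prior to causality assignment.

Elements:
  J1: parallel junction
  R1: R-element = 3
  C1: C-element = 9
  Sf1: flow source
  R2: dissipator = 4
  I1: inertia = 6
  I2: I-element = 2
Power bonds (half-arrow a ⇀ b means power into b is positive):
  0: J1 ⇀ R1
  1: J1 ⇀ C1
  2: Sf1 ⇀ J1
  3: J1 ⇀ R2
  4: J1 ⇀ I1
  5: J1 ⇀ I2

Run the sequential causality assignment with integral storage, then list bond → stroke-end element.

#2 stroke at Sf1  (source Sf1 imposes f)
#1 stroke at J1  (prefer integral on C1)
#0 stroke at R1  (J1: bond 1 brought effort, rest push out)
#3 stroke at R2  (J1: bond 1 brought effort, rest push out)
#4 stroke at I1  (0-jn J1 has e-setter on 1)
#5 stroke at I2  (0-jn J1 has e-setter on 1)

#0 |R1
#1 |J1
#2 |Sf1
#3 |R2
#4 |I1
#5 |I2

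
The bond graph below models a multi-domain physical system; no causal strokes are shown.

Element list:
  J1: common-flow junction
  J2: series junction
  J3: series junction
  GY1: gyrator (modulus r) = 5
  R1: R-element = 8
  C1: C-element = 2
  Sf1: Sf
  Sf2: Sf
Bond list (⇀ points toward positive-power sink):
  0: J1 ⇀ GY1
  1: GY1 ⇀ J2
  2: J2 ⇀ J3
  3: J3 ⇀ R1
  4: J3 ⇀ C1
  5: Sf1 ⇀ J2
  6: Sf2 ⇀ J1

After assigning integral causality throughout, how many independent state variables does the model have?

β5 |Sf1  (Sf1: flow source, stroke at near end)
β6 |Sf2  (source Sf2 imposes f)
β0 |J1  (J1 flow already set via bond 6)
β1 |J2  (1-jn J2 has f-setter on 5)
β2 |J2  (J2 flow already set via bond 5)
β3 |J3  (J3 flow already set via bond 2)
β4 |J3  (1-jn J3 has f-setter on 2)

1  (C1 all integral)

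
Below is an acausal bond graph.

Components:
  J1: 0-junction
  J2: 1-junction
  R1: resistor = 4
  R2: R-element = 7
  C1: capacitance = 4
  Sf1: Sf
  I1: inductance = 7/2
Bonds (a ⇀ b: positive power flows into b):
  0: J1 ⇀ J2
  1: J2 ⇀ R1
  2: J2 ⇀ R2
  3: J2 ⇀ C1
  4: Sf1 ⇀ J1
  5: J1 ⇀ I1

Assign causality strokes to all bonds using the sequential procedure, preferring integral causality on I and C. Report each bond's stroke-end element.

bond 0 stroke→J1
bond 1 stroke→J2
bond 2 stroke→J2
bond 3 stroke→J2
bond 4 stroke→Sf1
bond 5 stroke→I1

β4 stroke→Sf1  (Sf1 fixes flow; stroke at Sf1)
β3 stroke→J2  (C1 outputs effort q/C1)
β5 stroke→I1  (I1 outputs flow p/I1)
β0 stroke→J1  (only one effort-in slot at J1)
β1 stroke→J2  (J2 flow already set via bond 0)
β2 stroke→J2  (1-jn J2 has f-setter on 0)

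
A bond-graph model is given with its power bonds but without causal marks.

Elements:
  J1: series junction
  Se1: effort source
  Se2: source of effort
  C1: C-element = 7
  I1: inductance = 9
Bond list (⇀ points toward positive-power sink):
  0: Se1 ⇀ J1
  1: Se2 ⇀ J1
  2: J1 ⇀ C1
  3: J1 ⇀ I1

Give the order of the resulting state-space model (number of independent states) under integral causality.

2  (C1, I1 all integral)

b0 stroke→J1  (source Se1 imposes e)
b1 stroke→J1  (source Se2 imposes e)
b2 stroke→J1  (C1 integral (e out))
b3 stroke→I1  (closing 1-jn rule on J1)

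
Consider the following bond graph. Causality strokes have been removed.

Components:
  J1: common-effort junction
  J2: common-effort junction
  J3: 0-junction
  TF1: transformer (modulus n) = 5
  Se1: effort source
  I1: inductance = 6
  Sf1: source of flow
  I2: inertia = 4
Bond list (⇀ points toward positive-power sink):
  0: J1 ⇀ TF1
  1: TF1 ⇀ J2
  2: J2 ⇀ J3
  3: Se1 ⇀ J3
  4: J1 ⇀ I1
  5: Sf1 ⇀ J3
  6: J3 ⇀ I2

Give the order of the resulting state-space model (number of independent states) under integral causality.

2  (I1, I2 all integral)

bond 3 stroke→J3  (Se1 fixes effort; stroke away)
bond 5 stroke→Sf1  (source Sf1 imposes f)
bond 2 stroke→J2  (J3: bond 3 brought effort, rest push out)
bond 6 stroke→I2  (0-jn J3 has e-setter on 3)
bond 1 stroke→TF1  (common-e at J2 fixed by 2)
bond 0 stroke→J1  (through TF1, causality passes straight; one stroke at TF1)
bond 4 stroke→I1  (common-e at J1 fixed by 0)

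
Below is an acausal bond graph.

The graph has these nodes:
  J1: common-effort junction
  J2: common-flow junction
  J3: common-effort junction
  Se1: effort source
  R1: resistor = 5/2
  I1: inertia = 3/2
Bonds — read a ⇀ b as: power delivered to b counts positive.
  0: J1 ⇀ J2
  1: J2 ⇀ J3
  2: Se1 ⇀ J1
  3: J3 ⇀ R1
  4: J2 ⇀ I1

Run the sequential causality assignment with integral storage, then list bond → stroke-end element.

bond 0 |J2
bond 1 |J2
bond 2 |J1
bond 3 |J3
bond 4 |I1

b2 stroke at J1  (Se1 fixes effort; stroke away)
b0 stroke at J2  (J1: bond 2 brought effort, rest push out)
b4 stroke at I1  (I1: I, integral causality)
b1 stroke at J2  (J2 flow already set via bond 4)
b3 stroke at J3  (closing 0-jn rule on J3)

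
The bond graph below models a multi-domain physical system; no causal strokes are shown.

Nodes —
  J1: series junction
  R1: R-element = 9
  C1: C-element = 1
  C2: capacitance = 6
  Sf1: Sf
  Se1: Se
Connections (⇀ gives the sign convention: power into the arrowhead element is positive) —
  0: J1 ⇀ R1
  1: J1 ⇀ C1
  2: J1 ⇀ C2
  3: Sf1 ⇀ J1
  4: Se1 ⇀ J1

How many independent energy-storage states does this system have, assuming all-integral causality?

#3 →Sf1  (Sf1: flow source, stroke at near end)
#4 →J1  (Se1 (Se) sets effort on bond)
#0 →J1  (J1: bond 3 brought flow, rest push out)
#1 →J1  (J1: bond 3 brought flow, rest push out)
#2 →J1  (J1 flow already set via bond 3)

2  (C1, C2 all integral)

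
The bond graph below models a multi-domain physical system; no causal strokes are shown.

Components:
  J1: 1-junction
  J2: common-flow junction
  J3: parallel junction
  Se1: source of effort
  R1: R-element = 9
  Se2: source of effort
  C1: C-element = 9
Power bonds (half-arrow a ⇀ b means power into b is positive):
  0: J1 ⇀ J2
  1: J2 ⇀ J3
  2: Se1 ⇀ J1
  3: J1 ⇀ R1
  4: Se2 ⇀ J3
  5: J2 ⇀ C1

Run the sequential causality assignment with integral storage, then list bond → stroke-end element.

b0 stroke→J1
b1 stroke→J2
b2 stroke→J1
b3 stroke→R1
b4 stroke→J3
b5 stroke→J2

b2 |J1  (Se1 fixes effort; stroke away)
b4 |J3  (Se2: effort source, stroke at far end)
b1 |J2  (0-jn J3 has e-setter on 4)
b5 |J2  (prefer integral on C1)
b0 |J1  (closing 1-jn rule on J2)
b3 |R1  (closing 1-jn rule on J1)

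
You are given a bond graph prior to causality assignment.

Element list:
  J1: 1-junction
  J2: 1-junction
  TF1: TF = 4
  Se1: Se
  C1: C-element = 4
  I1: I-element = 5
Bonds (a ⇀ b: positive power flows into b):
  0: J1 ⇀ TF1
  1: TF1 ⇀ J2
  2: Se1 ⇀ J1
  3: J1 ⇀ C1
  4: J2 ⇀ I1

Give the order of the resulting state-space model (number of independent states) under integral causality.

2  (C1, I1 all integral)

#2 stroke→J1  (Se1 fixes effort; stroke away)
#3 stroke→J1  (C1: C, integral causality)
#0 stroke→TF1  (J1: last free bond brings flow in)
#1 stroke→J2  (through TF1, causality passes straight; one stroke at TF1)
#4 stroke→I1  (J2: last free bond brings flow in)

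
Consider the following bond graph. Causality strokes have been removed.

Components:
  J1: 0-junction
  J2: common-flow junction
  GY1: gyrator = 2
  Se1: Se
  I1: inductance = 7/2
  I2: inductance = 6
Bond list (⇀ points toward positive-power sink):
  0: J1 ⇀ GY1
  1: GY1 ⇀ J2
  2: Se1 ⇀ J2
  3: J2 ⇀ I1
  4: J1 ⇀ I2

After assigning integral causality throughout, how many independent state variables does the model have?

2  (I1, I2 all integral)

bond 2 |J2  (source Se1 imposes e)
bond 3 |I1  (I1 integral (f out))
bond 1 |J2  (1-jn J2 has f-setter on 3)
bond 0 |J1  (GY1 both-in/both-out from 1)
bond 4 |I2  (0-jn J1 has e-setter on 0)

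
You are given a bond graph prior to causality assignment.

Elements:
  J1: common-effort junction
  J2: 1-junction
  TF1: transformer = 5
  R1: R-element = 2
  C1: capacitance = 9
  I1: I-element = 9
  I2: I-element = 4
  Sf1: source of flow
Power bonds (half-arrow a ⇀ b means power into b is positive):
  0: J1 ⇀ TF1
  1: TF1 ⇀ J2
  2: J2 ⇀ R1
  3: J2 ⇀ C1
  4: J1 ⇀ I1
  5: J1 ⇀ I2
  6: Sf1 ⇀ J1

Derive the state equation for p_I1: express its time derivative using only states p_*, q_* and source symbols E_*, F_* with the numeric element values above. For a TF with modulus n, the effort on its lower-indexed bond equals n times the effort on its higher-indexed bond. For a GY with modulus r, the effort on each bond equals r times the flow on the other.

dp_I1/dt = 50*F_Sf1 - 50*p_I1/9 - 25*p_I2/2 + 5*q_C1/9

b6 stroke→Sf1  (Sf1 (Sf) sets flow on bond)
b3 stroke→J2  (C1: C, integral causality)
b4 stroke→I1  (prefer integral on I1)
b5 stroke→I2  (I2 outputs flow p/I2)
b0 stroke→J1  (J1 needs exactly one e-in)
b1 stroke→TF1  (TF TF1: opposite of bond 0)
b2 stroke→J2  (J2 flow already set via bond 1)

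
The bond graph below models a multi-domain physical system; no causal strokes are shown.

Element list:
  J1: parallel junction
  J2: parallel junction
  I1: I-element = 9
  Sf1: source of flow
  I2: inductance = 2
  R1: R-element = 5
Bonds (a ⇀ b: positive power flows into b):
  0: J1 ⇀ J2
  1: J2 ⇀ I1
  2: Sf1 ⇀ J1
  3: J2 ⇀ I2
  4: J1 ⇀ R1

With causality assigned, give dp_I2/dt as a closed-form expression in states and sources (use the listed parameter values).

dp_I2/dt = 5*F_Sf1 - 5*p_I1/9 - 5*p_I2/2

#2 stroke→Sf1  (Sf1 fixes flow; stroke at Sf1)
#1 stroke→I1  (I1 outputs flow p/I1)
#3 stroke→I2  (prefer integral on I2)
#0 stroke→J2  (J2: last free bond brings effort in)
#4 stroke→J1  (J1: last free bond brings effort in)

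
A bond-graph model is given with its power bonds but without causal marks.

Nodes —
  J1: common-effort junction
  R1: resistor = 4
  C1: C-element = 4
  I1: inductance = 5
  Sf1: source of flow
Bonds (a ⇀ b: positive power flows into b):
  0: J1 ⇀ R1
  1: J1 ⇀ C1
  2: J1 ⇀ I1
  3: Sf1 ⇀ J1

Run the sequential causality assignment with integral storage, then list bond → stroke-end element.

bond 3 →Sf1  (Sf1 (Sf) sets flow on bond)
bond 1 →J1  (C1: C, integral causality)
bond 0 →R1  (common-e at J1 fixed by 1)
bond 2 →I1  (J1 effort already set via bond 1)

β0 →R1
β1 →J1
β2 →I1
β3 →Sf1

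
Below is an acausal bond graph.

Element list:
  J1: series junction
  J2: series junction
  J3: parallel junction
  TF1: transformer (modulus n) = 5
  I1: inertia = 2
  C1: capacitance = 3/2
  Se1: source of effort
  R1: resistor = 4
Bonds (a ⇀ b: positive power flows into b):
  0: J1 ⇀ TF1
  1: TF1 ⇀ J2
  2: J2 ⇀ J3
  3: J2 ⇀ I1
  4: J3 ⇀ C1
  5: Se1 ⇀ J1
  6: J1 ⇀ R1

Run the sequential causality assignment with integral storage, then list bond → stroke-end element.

#5 →J1  (Se1 (Se) sets effort on bond)
#3 →I1  (prefer integral on I1)
#1 →J2  (J2: bond 3 brought flow, rest push out)
#2 →J2  (J2 flow already set via bond 3)
#4 →J3  (closing 0-jn rule on J3)
#0 →TF1  (TF TF1: opposite of bond 1)
#6 →J1  (1-jn J1 has f-setter on 0)

#0 |TF1
#1 |J2
#2 |J2
#3 |I1
#4 |J3
#5 |J1
#6 |J1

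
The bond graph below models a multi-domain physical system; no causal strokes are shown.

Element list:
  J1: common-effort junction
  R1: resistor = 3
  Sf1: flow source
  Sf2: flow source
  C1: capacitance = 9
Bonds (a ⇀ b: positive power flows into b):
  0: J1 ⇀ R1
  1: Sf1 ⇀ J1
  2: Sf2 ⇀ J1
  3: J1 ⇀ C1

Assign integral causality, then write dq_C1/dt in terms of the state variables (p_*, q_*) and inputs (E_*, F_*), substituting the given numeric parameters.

bond 1 stroke→Sf1  (source Sf1 imposes f)
bond 2 stroke→Sf2  (Sf2 (Sf) sets flow on bond)
bond 3 stroke→J1  (C1 outputs effort q/C1)
bond 0 stroke→R1  (common-e at J1 fixed by 3)

dq_C1/dt = F_Sf1 + F_Sf2 - q_C1/27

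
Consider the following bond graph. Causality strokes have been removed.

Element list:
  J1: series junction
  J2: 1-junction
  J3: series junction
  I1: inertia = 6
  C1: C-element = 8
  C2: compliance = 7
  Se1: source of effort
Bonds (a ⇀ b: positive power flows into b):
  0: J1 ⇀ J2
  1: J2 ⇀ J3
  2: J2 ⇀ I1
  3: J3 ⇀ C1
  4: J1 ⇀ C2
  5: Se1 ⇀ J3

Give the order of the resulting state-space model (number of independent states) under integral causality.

3  (C1, C2, I1 all integral)

#5 |J3  (Se1 (Se) sets effort on bond)
#2 |I1  (prefer integral on I1)
#0 |J2  (common-f at J2 fixed by 2)
#1 |J2  (common-f at J2 fixed by 2)
#3 |J3  (J3: bond 1 brought flow, rest push out)
#4 |J1  (J1: bond 0 brought flow, rest push out)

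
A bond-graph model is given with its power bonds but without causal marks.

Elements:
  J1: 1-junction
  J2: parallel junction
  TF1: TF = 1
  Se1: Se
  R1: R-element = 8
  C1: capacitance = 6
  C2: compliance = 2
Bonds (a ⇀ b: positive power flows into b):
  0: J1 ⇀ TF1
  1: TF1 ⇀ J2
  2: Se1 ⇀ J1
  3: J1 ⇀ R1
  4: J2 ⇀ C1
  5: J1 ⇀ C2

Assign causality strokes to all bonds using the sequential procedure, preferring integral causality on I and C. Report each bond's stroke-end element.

bond 2 stroke at J1  (Se1 (Se) sets effort on bond)
bond 4 stroke at J2  (prefer integral on C1)
bond 1 stroke at TF1  (0-jn J2 has e-setter on 4)
bond 0 stroke at J1  (TF TF1: opposite of bond 1)
bond 5 stroke at J1  (C2 integral (e out))
bond 3 stroke at R1  (closing 1-jn rule on J1)

#0 stroke→J1
#1 stroke→TF1
#2 stroke→J1
#3 stroke→R1
#4 stroke→J2
#5 stroke→J1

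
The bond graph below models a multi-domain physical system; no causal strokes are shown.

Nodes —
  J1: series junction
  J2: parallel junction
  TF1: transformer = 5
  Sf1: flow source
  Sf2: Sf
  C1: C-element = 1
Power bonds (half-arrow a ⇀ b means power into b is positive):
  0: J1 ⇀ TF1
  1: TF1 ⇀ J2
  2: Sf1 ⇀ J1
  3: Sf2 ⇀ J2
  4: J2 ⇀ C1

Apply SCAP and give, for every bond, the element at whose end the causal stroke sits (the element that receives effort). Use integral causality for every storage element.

#0 →J1
#1 →TF1
#2 →Sf1
#3 →Sf2
#4 →J2

β2 stroke at Sf1  (Sf1: flow source, stroke at near end)
β3 stroke at Sf2  (Sf2 fixes flow; stroke at Sf2)
β0 stroke at J1  (J1 flow already set via bond 2)
β1 stroke at TF1  (TF TF1: opposite of bond 0)
β4 stroke at J2  (J2 needs exactly one e-in)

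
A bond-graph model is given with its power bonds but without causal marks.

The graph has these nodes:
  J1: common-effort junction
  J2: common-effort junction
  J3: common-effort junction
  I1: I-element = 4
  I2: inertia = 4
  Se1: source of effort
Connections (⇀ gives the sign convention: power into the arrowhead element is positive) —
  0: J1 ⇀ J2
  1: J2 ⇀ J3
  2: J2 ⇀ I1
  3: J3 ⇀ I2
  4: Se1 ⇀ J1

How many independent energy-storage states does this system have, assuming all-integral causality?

2  (I1, I2 all integral)

bond 4 |J1  (Se1 (Se) sets effort on bond)
bond 0 |J2  (0-jn J1 has e-setter on 4)
bond 1 |J3  (J2: bond 0 brought effort, rest push out)
bond 2 |I1  (common-e at J2 fixed by 0)
bond 3 |I2  (common-e at J3 fixed by 1)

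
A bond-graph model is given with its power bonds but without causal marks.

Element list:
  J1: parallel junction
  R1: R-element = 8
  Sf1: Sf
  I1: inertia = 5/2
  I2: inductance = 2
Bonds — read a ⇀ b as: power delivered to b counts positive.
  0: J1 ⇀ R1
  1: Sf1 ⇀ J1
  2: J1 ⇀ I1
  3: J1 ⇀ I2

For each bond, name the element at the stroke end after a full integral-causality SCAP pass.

β1 stroke at Sf1  (Sf1 fixes flow; stroke at Sf1)
β2 stroke at I1  (I1 integral (f out))
β3 stroke at I2  (I2 integral (f out))
β0 stroke at J1  (J1 needs exactly one e-in)

b0 |J1
b1 |Sf1
b2 |I1
b3 |I2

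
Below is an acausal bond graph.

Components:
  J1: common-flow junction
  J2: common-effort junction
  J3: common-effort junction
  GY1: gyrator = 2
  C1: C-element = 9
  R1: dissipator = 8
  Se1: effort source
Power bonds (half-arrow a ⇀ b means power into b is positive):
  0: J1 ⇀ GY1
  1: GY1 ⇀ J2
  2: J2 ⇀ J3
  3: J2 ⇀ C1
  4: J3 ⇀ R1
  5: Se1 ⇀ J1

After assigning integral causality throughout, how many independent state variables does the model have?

bond 5 stroke at J1  (source Se1 imposes e)
bond 0 stroke at GY1  (only one flow-in slot at J1)
bond 1 stroke at GY1  (GY1 both-in/both-out from 0)
bond 3 stroke at J2  (C1 outputs effort q/C1)
bond 2 stroke at J3  (J2 effort already set via bond 3)
bond 4 stroke at R1  (0-jn J3 has e-setter on 2)

1  (C1 all integral)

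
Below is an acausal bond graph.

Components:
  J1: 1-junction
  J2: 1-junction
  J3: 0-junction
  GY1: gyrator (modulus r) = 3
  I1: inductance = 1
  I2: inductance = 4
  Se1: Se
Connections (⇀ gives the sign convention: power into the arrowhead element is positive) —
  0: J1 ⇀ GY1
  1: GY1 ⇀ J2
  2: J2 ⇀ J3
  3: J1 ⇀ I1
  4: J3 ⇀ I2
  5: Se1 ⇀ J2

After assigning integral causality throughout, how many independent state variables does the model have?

2  (I1, I2 all integral)

#5 →J2  (Se1 fixes effort; stroke away)
#3 →I1  (I1 outputs flow p/I1)
#0 →J1  (J1 flow already set via bond 3)
#1 →J2  (through GY1, causality inverts; strokes same side of GY1)
#2 →J3  (closing 1-jn rule on J2)
#4 →I2  (J3 effort already set via bond 2)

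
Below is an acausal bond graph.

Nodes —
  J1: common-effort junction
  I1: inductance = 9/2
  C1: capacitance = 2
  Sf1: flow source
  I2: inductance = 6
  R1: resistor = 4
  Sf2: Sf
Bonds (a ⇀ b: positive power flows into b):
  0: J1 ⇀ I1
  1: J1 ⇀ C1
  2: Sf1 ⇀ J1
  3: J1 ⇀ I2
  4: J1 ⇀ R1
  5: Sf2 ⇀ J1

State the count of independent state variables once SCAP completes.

3  (C1, I1, I2 all integral)

b2 →Sf1  (source Sf1 imposes f)
b5 →Sf2  (Sf2 fixes flow; stroke at Sf2)
b0 →I1  (I1: I, integral causality)
b1 →J1  (C1 outputs effort q/C1)
b3 →I2  (J1: bond 1 brought effort, rest push out)
b4 →R1  (common-e at J1 fixed by 1)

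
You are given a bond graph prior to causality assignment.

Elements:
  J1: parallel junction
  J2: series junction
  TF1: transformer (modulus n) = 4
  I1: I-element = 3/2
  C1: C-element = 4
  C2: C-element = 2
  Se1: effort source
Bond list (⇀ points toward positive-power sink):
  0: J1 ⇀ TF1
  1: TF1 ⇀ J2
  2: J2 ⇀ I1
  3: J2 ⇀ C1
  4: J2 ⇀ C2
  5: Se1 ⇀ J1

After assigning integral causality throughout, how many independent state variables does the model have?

#5 stroke at J1  (source Se1 imposes e)
#0 stroke at TF1  (common-e at J1 fixed by 5)
#1 stroke at J2  (through TF1, causality passes straight; one stroke at TF1)
#2 stroke at I1  (I1 outputs flow p/I1)
#3 stroke at J2  (J2: bond 2 brought flow, rest push out)
#4 stroke at J2  (J2 flow already set via bond 2)

3  (C1, C2, I1 all integral)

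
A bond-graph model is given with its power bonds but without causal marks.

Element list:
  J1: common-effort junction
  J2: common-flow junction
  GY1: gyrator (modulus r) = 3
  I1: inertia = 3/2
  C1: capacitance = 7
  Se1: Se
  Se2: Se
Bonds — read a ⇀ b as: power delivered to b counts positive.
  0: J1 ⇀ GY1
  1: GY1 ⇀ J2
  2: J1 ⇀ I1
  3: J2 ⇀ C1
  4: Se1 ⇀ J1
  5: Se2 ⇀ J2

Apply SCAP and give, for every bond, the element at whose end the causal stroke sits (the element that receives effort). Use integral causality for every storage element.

bond 0 stroke at GY1
bond 1 stroke at GY1
bond 2 stroke at I1
bond 3 stroke at J2
bond 4 stroke at J1
bond 5 stroke at J2

#4 stroke→J1  (Se1 fixes effort; stroke away)
#5 stroke→J2  (Se2 fixes effort; stroke away)
#0 stroke→GY1  (J1 effort already set via bond 4)
#2 stroke→I1  (J1 effort already set via bond 4)
#1 stroke→GY1  (GY GY1: same side as bond 0)
#3 stroke→J2  (1-jn J2 has f-setter on 1)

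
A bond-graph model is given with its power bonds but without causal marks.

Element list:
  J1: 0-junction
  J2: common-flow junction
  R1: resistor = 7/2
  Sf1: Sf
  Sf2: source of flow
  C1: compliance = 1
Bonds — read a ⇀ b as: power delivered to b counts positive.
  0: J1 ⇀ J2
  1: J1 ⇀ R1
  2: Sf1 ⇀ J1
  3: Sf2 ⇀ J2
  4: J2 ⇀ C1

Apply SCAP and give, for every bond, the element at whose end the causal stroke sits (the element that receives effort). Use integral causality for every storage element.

#2 stroke→Sf1  (Sf1 (Sf) sets flow on bond)
#3 stroke→Sf2  (Sf2 fixes flow; stroke at Sf2)
#0 stroke→J2  (1-jn J2 has f-setter on 3)
#4 stroke→J2  (J2 flow already set via bond 3)
#1 stroke→J1  (only one effort-in slot at J1)

bond 0 stroke at J2
bond 1 stroke at J1
bond 2 stroke at Sf1
bond 3 stroke at Sf2
bond 4 stroke at J2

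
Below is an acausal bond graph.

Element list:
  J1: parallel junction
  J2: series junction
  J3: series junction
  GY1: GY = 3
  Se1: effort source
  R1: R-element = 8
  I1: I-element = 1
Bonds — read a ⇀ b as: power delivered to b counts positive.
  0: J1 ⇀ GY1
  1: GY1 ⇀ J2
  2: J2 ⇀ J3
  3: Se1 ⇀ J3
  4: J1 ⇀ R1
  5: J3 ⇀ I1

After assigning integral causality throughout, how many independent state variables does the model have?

1  (I1 all integral)

bond 3 →J3  (Se1 fixes effort; stroke away)
bond 5 →I1  (prefer integral on I1)
bond 2 →J3  (J3 flow already set via bond 5)
bond 1 →J2  (common-f at J2 fixed by 2)
bond 0 →J1  (GY1 both-in/both-out from 1)
bond 4 →R1  (common-e at J1 fixed by 0)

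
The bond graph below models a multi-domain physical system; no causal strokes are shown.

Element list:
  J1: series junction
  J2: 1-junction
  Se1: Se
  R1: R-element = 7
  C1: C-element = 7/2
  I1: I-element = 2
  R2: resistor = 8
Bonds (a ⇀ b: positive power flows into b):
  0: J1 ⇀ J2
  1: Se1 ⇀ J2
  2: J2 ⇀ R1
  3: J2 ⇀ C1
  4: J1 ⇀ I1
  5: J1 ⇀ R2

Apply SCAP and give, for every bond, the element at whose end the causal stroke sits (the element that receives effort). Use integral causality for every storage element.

bond 1 →J2  (source Se1 imposes e)
bond 3 →J2  (C1: C, integral causality)
bond 4 →I1  (I1 outputs flow p/I1)
bond 0 →J1  (1-jn J1 has f-setter on 4)
bond 5 →J1  (J1 flow already set via bond 4)
bond 2 →J2  (J2 flow already set via bond 0)

β0 |J1
β1 |J2
β2 |J2
β3 |J2
β4 |I1
β5 |J1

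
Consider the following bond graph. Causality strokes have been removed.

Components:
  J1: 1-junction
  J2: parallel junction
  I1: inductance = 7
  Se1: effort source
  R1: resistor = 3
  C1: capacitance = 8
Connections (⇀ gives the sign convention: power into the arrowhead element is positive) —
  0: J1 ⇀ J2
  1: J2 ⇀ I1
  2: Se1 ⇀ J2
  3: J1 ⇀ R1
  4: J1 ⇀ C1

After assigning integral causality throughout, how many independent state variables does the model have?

β2 |J2  (Se1 (Se) sets effort on bond)
β0 |J1  (common-e at J2 fixed by 2)
β1 |I1  (J2 effort already set via bond 2)
β4 |J1  (C1 outputs effort q/C1)
β3 |R1  (J1: last free bond brings flow in)

2  (C1, I1 all integral)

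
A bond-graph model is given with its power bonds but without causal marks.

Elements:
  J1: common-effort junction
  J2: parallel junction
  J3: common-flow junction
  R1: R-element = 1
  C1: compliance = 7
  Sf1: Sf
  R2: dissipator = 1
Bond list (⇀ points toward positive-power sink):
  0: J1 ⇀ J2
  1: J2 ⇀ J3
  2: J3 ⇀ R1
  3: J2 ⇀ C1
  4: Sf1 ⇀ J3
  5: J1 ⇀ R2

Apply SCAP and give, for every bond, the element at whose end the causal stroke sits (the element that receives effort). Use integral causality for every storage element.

#4 →Sf1  (Sf1 fixes flow; stroke at Sf1)
#1 →J3  (1-jn J3 has f-setter on 4)
#2 →J3  (common-f at J3 fixed by 4)
#3 →J2  (prefer integral on C1)
#0 →J1  (J2: bond 3 brought effort, rest push out)
#5 →R2  (J1: bond 0 brought effort, rest push out)

bond 0 →J1
bond 1 →J3
bond 2 →J3
bond 3 →J2
bond 4 →Sf1
bond 5 →R2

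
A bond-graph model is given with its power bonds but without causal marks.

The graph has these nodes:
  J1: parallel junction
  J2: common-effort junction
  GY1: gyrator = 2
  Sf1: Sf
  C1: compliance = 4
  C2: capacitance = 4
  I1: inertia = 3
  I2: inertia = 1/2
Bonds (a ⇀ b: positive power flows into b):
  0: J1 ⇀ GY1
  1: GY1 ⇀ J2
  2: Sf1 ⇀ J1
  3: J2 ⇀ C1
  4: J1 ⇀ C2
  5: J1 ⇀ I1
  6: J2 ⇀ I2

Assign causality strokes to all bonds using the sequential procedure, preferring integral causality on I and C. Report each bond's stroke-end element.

#0 stroke→GY1
#1 stroke→GY1
#2 stroke→Sf1
#3 stroke→J2
#4 stroke→J1
#5 stroke→I1
#6 stroke→I2

bond 2 stroke at Sf1  (Sf1: flow source, stroke at near end)
bond 3 stroke at J2  (C1 integral (e out))
bond 1 stroke at GY1  (0-jn J2 has e-setter on 3)
bond 6 stroke at I2  (0-jn J2 has e-setter on 3)
bond 0 stroke at GY1  (GY GY1: same side as bond 1)
bond 4 stroke at J1  (C2 integral (e out))
bond 5 stroke at I1  (common-e at J1 fixed by 4)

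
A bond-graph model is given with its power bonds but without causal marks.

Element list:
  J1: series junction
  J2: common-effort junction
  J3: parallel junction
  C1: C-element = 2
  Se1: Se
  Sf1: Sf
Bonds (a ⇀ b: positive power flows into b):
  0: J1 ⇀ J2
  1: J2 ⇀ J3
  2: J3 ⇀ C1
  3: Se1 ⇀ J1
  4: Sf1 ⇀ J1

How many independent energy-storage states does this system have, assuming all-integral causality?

1  (C1 all integral)

β3 stroke at J1  (Se1 (Se) sets effort on bond)
β4 stroke at Sf1  (Sf1 fixes flow; stroke at Sf1)
β0 stroke at J1  (J1: bond 4 brought flow, rest push out)
β1 stroke at J2  (closing 0-jn rule on J2)
β2 stroke at J3  (J3 needs exactly one e-in)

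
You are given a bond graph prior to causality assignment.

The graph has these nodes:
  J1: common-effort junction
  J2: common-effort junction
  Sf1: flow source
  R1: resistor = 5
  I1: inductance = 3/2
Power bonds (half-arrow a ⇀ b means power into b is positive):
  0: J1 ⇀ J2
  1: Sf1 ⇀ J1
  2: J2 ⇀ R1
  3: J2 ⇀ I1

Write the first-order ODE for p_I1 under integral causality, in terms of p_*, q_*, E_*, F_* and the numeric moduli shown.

#1 stroke at Sf1  (source Sf1 imposes f)
#0 stroke at J1  (J1 needs exactly one e-in)
#3 stroke at I1  (I1 integral (f out))
#2 stroke at J2  (J2: last free bond brings effort in)

dp_I1/dt = 5*F_Sf1 - 10*p_I1/3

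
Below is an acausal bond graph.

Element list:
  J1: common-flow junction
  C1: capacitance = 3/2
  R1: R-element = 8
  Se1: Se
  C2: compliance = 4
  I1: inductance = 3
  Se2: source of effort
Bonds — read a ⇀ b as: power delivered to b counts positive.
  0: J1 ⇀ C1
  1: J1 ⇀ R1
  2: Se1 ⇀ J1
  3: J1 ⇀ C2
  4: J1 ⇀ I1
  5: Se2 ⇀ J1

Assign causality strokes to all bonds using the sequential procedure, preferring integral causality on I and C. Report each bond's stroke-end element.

bond 2 stroke at J1  (source Se1 imposes e)
bond 5 stroke at J1  (source Se2 imposes e)
bond 0 stroke at J1  (prefer integral on C1)
bond 3 stroke at J1  (C2 outputs effort q/C2)
bond 4 stroke at I1  (prefer integral on I1)
bond 1 stroke at J1  (common-f at J1 fixed by 4)

bond 0 →J1
bond 1 →J1
bond 2 →J1
bond 3 →J1
bond 4 →I1
bond 5 →J1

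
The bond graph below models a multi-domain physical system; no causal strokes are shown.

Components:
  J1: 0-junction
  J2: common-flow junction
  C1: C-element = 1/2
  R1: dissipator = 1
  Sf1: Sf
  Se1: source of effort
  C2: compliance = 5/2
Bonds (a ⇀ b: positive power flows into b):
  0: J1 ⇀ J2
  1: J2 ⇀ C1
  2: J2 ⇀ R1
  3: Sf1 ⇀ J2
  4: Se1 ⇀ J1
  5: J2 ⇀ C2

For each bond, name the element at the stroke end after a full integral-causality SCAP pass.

#0 |J2
#1 |J2
#2 |J2
#3 |Sf1
#4 |J1
#5 |J2

#3 →Sf1  (source Sf1 imposes f)
#4 →J1  (Se1 fixes effort; stroke away)
#0 →J2  (common-e at J1 fixed by 4)
#1 →J2  (J2: bond 3 brought flow, rest push out)
#2 →J2  (1-jn J2 has f-setter on 3)
#5 →J2  (1-jn J2 has f-setter on 3)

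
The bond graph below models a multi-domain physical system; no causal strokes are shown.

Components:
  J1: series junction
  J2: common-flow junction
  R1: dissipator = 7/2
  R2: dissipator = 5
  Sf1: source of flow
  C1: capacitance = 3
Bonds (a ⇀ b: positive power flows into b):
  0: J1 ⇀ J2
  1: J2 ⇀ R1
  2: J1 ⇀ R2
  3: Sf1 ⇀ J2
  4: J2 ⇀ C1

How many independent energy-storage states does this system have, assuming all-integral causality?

bond 3 |Sf1  (Sf1 fixes flow; stroke at Sf1)
bond 0 |J2  (J2 flow already set via bond 3)
bond 1 |J2  (J2 flow already set via bond 3)
bond 4 |J2  (J2: bond 3 brought flow, rest push out)
bond 2 |J1  (J1: bond 0 brought flow, rest push out)

1  (C1 all integral)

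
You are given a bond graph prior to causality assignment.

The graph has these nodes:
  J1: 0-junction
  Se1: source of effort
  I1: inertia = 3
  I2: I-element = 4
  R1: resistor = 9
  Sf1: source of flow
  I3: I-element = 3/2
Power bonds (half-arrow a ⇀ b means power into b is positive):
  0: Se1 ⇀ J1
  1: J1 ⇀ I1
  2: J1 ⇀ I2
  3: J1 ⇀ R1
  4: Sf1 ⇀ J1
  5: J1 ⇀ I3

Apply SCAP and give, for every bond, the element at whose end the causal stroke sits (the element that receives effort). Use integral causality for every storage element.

#0 stroke→J1  (source Se1 imposes e)
#4 stroke→Sf1  (Sf1: flow source, stroke at near end)
#1 stroke→I1  (J1 effort already set via bond 0)
#2 stroke→I2  (J1 effort already set via bond 0)
#3 stroke→R1  (0-jn J1 has e-setter on 0)
#5 stroke→I3  (J1: bond 0 brought effort, rest push out)

b0 →J1
b1 →I1
b2 →I2
b3 →R1
b4 →Sf1
b5 →I3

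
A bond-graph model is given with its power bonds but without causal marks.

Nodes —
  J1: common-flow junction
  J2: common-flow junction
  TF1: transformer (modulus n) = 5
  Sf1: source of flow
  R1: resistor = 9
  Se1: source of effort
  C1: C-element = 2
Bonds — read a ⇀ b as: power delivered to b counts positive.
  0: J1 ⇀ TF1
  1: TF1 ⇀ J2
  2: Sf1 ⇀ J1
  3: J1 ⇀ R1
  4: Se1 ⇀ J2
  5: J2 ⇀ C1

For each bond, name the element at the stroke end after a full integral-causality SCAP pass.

#2 →Sf1  (source Sf1 imposes f)
#4 →J2  (source Se1 imposes e)
#0 →J1  (J1 flow already set via bond 2)
#3 →J1  (common-f at J1 fixed by 2)
#1 →TF1  (TF TF1: opposite of bond 0)
#5 →J2  (common-f at J2 fixed by 1)

#0 stroke at J1
#1 stroke at TF1
#2 stroke at Sf1
#3 stroke at J1
#4 stroke at J2
#5 stroke at J2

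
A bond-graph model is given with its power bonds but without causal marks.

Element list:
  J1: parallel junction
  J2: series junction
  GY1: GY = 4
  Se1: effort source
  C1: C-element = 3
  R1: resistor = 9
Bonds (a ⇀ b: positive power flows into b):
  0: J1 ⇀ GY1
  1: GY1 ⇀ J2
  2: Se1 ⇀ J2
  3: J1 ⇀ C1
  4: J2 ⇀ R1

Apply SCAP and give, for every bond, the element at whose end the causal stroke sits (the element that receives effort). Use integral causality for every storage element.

#0 stroke at GY1
#1 stroke at GY1
#2 stroke at J2
#3 stroke at J1
#4 stroke at J2

bond 2 stroke→J2  (Se1 fixes effort; stroke away)
bond 3 stroke→J1  (C1 outputs effort q/C1)
bond 0 stroke→GY1  (J1: bond 3 brought effort, rest push out)
bond 1 stroke→GY1  (GY GY1: same side as bond 0)
bond 4 stroke→J2  (common-f at J2 fixed by 1)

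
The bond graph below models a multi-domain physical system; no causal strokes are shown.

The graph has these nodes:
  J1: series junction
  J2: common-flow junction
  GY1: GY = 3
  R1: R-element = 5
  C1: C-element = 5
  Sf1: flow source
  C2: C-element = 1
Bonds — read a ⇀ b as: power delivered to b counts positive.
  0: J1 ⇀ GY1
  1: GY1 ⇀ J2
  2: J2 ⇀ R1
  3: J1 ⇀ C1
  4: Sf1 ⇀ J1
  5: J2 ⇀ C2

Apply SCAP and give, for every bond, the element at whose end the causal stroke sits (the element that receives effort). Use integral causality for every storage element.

bond 4 →Sf1  (Sf1 fixes flow; stroke at Sf1)
bond 0 →J1  (common-f at J1 fixed by 4)
bond 3 →J1  (J1 flow already set via bond 4)
bond 1 →J2  (GY1 both-in/both-out from 0)
bond 5 →J2  (prefer integral on C2)
bond 2 →R1  (J2: last free bond brings flow in)

b0 →J1
b1 →J2
b2 →R1
b3 →J1
b4 →Sf1
b5 →J2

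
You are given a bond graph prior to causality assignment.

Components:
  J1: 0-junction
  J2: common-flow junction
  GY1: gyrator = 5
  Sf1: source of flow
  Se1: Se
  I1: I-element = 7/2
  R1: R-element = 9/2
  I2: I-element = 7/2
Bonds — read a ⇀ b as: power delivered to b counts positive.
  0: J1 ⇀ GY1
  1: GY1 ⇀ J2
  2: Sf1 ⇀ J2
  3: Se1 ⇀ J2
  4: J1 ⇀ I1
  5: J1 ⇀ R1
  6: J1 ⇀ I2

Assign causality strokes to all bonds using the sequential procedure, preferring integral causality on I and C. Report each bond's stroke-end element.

bond 0 stroke→J1
bond 1 stroke→J2
bond 2 stroke→Sf1
bond 3 stroke→J2
bond 4 stroke→I1
bond 5 stroke→R1
bond 6 stroke→I2

b2 →Sf1  (source Sf1 imposes f)
b3 →J2  (Se1 fixes effort; stroke away)
b1 →J2  (J2 flow already set via bond 2)
b0 →J1  (GY1 both-in/both-out from 1)
b4 →I1  (J1 effort already set via bond 0)
b5 →R1  (0-jn J1 has e-setter on 0)
b6 →I2  (common-e at J1 fixed by 0)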